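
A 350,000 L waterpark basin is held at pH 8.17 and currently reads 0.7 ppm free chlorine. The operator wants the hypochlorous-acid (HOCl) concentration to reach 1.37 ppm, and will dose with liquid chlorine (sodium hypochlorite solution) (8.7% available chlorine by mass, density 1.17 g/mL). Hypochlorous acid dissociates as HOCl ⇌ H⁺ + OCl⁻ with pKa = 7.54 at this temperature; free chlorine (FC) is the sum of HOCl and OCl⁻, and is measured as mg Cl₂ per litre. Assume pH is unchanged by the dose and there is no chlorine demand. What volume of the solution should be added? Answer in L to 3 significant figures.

[OCl⁻]/[HOCl] = 10^(pH − pKa) = 10^(8.17 − 7.54) = 4.266; fraction as HOCl = 1/(1 + 4.266) = 0.1899.
Free chlorine required for 1.37 ppm HOCl: 1.37 / 0.1899 = 7.214 ppm.
FC to add: 7.214 − 0.7 = 6.514 mg/L as Cl₂.
Cl₂ equivalent: 6.514 mg/L × 350,000 L = 2280 g.
Product at 8.7% available Cl: 2280 / 0.087 = 26,210 g.
Volume: 26,210 g ÷ 1.17 g/mL = 22,400 mL.

22.4 L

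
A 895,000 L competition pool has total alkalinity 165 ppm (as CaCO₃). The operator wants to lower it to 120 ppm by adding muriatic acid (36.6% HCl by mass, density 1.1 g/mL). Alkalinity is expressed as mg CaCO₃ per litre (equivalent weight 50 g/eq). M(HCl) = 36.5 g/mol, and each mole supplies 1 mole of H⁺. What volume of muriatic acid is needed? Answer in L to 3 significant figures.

73.0 L

Alkalinity to neutralize: (165 − 120) = 45 mg/L as CaCO₃ × 895,000 L = 40,280 g as CaCO₃.
Equivalents of H⁺ required: 40,280 ÷ 50 g/eq = 805.5 eq = 805.5 mol HCl.
Mass of HCl: 805.5 × 36.5 = 29,400 g.
Mass of 36.6% solution: 29,400 / 0.366 = 80,330 g.
Volume: 80,330 g ÷ 1.1 g/mL = 73,030 mL.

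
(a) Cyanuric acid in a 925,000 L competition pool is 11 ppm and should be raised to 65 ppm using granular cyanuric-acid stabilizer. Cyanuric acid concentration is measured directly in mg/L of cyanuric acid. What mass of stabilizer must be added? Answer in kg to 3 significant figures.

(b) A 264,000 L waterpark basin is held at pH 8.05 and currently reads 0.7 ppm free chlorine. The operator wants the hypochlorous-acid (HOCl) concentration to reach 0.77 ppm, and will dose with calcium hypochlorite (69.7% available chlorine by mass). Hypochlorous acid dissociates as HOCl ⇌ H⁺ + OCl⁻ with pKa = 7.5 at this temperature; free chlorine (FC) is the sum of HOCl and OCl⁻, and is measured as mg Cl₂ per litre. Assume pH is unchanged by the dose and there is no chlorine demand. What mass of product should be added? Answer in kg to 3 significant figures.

(a) CYA to add: (65 − 11) = 54 mg/L × 925,000 L = 49,950 g cyanuric acid.

(b) [OCl⁻]/[HOCl] = 10^(pH − pKa) = 10^(8.05 − 7.5) = 3.548; fraction as HOCl = 1/(1 + 3.548) = 0.2199.
(b) Free chlorine required for 0.77 ppm HOCl: 0.77 / 0.2199 = 3.502 ppm.
(b) FC to add: 3.502 − 0.7 = 2.802 mg/L as Cl₂.
(b) Cl₂ equivalent: 2.802 mg/L × 264,000 L = 739.7 g.
(b) Product at 69.7% available Cl: 739.7 / 0.697 = 1061 g.

(a) 50.0 kg; (b) 1.06 kg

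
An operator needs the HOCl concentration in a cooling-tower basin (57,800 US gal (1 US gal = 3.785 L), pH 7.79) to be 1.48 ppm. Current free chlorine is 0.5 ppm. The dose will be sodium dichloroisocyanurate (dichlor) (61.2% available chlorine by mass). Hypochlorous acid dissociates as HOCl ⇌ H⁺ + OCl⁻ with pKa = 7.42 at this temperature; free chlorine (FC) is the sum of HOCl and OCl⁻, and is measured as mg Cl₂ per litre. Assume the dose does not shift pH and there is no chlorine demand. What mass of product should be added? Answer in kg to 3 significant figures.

Volume: 57,800 US gal × 3.785 L/gal = 218,773 L.
[OCl⁻]/[HOCl] = 10^(pH − pKa) = 10^(7.79 − 7.42) = 2.344; fraction as HOCl = 1/(1 + 2.344) = 0.299.
Free chlorine required for 1.48 ppm HOCl: 1.48 / 0.299 = 4.949 ppm.
FC to add: 4.949 − 0.5 = 4.449 mg/L as Cl₂.
Cl₂ equivalent: 4.449 mg/L × 218,773 L = 973.4 g.
Product at 61.2% available Cl: 973.4 / 0.612 = 1591 g.

1.59 kg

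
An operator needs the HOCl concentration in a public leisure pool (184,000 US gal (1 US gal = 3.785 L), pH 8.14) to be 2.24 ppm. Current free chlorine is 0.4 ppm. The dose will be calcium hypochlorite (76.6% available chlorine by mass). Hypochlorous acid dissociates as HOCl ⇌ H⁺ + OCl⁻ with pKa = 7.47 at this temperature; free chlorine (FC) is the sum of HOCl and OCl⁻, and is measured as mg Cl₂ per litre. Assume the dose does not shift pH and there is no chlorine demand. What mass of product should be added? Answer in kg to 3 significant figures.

Volume: 184,000 US gal × 3.785 L/gal = 696,440 L.
[OCl⁻]/[HOCl] = 10^(pH − pKa) = 10^(8.14 − 7.47) = 4.677; fraction as HOCl = 1/(1 + 4.677) = 0.1761.
Free chlorine required for 2.24 ppm HOCl: 2.24 / 0.1761 = 12.72 ppm.
FC to add: 12.72 − 0.4 = 12.32 mg/L as Cl₂.
Cl₂ equivalent: 12.32 mg/L × 696,440 L = 8578 g.
Product at 76.6% available Cl: 8578 / 0.766 = 11,200 g.

11.2 kg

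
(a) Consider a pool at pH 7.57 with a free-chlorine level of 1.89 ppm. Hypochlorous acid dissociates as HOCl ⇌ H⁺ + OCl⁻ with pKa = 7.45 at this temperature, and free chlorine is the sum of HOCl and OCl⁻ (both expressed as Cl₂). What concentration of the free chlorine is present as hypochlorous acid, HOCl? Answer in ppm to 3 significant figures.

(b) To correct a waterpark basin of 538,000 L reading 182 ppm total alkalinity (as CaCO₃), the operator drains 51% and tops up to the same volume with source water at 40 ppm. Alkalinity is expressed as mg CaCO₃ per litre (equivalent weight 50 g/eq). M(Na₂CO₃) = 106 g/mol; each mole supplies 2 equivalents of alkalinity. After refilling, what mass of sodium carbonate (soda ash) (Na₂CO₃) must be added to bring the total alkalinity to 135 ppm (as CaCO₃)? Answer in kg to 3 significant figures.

(a) [OCl⁻]/[HOCl] = 10^(pH − pKa) = 10^(7.57 − 7.45) = 10^0.12 = 1.318.
(a) Fraction as HOCl = 1 / (1 + 1.318) = 0.4314.
(a) HOCl = 0.4314 × 1.89 ppm = 0.8153 ppm.

(b) After draining 51% and refilling: 182 × 0.49 + 40 × 0.51 = 109.58 ppm.
(b) Deficit to target: 135 − 109.58 = 25.42 mg/L.
(b) As CaCO₃: 25.42 mg/L × 538,000 L = 13,680 g; ÷ 50 g/eq ÷ 2 = 136.8 mol Na₂CO₃.
(b) Mass: 136.8 × 106 = 14,500 g.

(a) 0.815 ppm; (b) 14.5 kg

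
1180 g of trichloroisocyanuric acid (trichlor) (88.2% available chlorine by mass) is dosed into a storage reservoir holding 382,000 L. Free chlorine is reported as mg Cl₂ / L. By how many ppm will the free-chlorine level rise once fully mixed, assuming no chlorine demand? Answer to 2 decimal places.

2.72 ppm

Available chlorine delivered: 1180 g × 0.882 = 1041 g as Cl₂.
Concentration rise: 1041 g / 382,000 L = 2.725 mg/L = 2.72 ppm.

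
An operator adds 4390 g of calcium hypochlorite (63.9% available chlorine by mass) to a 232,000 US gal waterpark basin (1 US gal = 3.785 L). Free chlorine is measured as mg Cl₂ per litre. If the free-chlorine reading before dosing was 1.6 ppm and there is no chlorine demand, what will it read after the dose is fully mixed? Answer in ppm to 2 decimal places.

Volume: 232,000 US gal × 3.785 L/gal = 878,120 L.
Available chlorine delivered: 4390 g × 0.639 = 2805 g as Cl₂.
Concentration rise: 2805 g / 878,120 L = 3.195 mg/L = 3.19 ppm.
Final FC: 1.6 + 3.19 = 4.79 ppm.

4.79 ppm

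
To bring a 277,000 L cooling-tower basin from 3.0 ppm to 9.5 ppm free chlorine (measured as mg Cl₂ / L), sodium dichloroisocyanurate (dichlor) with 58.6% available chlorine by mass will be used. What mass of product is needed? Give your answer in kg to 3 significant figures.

Chlorine deficit: 9.5 − 3.0 = 6.5 ppm = 6.5 mg/L as Cl₂.
Cl₂ equivalent needed: 6.5 mg/L × 277,000 L = 1,800,000 mg = 1800 g.
Product at 58.6% available chlorine: 1800 / 0.586 = 3073 g.

3.07 kg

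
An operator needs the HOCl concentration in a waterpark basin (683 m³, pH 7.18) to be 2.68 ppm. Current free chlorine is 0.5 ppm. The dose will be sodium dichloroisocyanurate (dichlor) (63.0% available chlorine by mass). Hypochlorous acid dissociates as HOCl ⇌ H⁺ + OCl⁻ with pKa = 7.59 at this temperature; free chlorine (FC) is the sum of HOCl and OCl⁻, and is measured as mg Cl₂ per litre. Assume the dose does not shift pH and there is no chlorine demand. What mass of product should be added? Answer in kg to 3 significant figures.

Volume: 683 m³ = 683,000 L.
[OCl⁻]/[HOCl] = 10^(pH − pKa) = 10^(7.18 − 7.59) = 0.389; fraction as HOCl = 1/(1 + 0.389) = 0.7199.
Free chlorine required for 2.68 ppm HOCl: 2.68 / 0.7199 = 3.723 ppm.
FC to add: 3.723 − 0.5 = 3.223 mg/L as Cl₂.
Cl₂ equivalent: 3.223 mg/L × 683,000 L = 2201 g.
Product at 63.0% available Cl: 2201 / 0.63 = 3494 g.

3.49 kg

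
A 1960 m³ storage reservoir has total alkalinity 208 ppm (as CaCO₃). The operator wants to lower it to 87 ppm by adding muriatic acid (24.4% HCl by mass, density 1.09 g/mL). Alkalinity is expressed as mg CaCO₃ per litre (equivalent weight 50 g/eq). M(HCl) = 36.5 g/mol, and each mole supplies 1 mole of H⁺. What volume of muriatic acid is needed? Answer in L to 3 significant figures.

Volume: 1960 m³ = 1,960,000 L.
Alkalinity to neutralize: (208 − 87) = 121 mg/L as CaCO₃ × 1,960,000 L = 237,200 g as CaCO₃.
Equivalents of H⁺ required: 237,200 ÷ 50 g/eq = 4743 eq = 4743 mol HCl.
Mass of HCl: 4743 × 36.5 = 173,100 g.
Mass of 24.4% solution: 173,100 / 0.244 = 709,500 g.
Volume: 709,500 g ÷ 1.09 g/mL = 651,000 mL.

651 L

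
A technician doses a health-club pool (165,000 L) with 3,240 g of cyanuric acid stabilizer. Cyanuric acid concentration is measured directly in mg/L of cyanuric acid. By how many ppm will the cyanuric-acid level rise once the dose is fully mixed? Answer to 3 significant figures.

19.6 ppm

Rise: 3,240 g / 165,000 L × 1000 = 19.64 mg/L.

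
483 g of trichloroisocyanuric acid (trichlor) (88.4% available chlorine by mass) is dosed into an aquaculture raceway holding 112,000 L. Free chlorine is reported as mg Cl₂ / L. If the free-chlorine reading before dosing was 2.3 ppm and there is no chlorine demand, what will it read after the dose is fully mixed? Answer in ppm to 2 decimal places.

6.11 ppm

Available chlorine delivered: 483 g × 0.884 = 427 g as Cl₂.
Concentration rise: 427 g / 112,000 L = 3.812 mg/L = 3.81 ppm.
Final FC: 2.3 + 3.81 = 6.11 ppm.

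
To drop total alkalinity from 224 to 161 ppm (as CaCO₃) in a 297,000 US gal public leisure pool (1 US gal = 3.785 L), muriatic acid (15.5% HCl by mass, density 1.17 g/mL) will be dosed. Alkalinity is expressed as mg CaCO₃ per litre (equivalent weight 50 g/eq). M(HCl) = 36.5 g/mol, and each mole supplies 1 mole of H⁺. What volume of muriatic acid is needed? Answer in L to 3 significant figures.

Volume: 297,000 US gal × 3.785 L/gal = 1,124,145 L.
Alkalinity to neutralize: (224 − 161) = 63 mg/L as CaCO₃ × 1,124,145 L = 70,820 g as CaCO₃.
Equivalents of H⁺ required: 70,820 ÷ 50 g/eq = 1416 eq = 1416 mol HCl.
Mass of HCl: 1416 × 36.5 = 51,700 g.
Mass of 15.5% solution: 51,700 / 0.155 = 333,500 g.
Volume: 333,500 g ÷ 1.17 g/mL = 285,100 mL.

285 L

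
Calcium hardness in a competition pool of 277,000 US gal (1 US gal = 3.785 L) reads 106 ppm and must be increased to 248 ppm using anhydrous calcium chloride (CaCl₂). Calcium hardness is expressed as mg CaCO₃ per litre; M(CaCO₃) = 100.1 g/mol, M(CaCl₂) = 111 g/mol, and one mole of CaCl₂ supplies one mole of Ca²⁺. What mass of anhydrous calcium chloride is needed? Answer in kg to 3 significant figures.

Volume: 277,000 US gal × 3.785 L/gal = 1,048,445 L.
Hardness to add: (248 − 106) = 142 mg/L as CaCO₃ × 1,048,445 L = 148,900 g as CaCO₃.
Moles of Ca²⁺ (1 mol Ca²⁺ ≡ 1 mol CaCO₃): 148,900 / 100.1 g/mol = 1487 mol.
Mass of CaCl₂: 1487 × 111 = 165,100 g.

165 kg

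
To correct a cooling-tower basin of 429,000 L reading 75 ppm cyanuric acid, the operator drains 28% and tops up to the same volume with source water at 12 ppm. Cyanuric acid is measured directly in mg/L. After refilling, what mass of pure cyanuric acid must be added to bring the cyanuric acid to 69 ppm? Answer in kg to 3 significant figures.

4.99 kg

After draining 28% and refilling: 75 × 0.72 + 12 × 0.28 = 57.36 ppm.
Deficit to target: 69 − 57.36 = 11.64 mg/L.
Mass: 11.64 mg/L × 429,000 L = 4994 g cyanuric acid.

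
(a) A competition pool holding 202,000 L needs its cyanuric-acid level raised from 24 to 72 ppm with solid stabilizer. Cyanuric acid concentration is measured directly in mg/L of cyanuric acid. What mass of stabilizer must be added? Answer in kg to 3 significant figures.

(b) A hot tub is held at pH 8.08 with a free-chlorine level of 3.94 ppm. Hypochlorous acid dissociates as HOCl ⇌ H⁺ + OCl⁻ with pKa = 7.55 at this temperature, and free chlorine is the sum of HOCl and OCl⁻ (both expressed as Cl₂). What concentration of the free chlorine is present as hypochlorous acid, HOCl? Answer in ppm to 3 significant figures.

(a) 9.70 kg; (b) 0.898 ppm

(a) CYA to add: (72 − 24) = 48 mg/L × 202,000 L = 9696 g cyanuric acid.

(b) [OCl⁻]/[HOCl] = 10^(pH − pKa) = 10^(8.08 − 7.55) = 10^0.53 = 3.388.
(b) Fraction as HOCl = 1 / (1 + 3.388) = 0.2279.
(b) HOCl = 0.2279 × 3.94 ppm = 0.8978 ppm.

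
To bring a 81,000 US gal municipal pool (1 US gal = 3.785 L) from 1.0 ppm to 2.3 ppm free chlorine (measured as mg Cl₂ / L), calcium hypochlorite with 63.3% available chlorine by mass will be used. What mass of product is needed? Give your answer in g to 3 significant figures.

630 g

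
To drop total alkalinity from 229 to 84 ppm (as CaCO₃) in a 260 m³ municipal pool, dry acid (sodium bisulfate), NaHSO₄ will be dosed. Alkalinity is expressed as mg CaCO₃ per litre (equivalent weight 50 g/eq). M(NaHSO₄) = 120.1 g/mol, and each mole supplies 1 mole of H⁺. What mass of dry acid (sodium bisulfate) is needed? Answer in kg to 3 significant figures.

Volume: 260 m³ = 260,000 L.
Alkalinity to neutralize: (229 − 84) = 145 mg/L as CaCO₃ × 260,000 L = 37,700 g as CaCO₃.
Equivalents of H⁺ required: 37,700 ÷ 50 g/eq = 754 eq = 754 mol NaHSO₄.
Mass of NaHSO₄: 754 × 120.1 = 90,560 g.

90.6 kg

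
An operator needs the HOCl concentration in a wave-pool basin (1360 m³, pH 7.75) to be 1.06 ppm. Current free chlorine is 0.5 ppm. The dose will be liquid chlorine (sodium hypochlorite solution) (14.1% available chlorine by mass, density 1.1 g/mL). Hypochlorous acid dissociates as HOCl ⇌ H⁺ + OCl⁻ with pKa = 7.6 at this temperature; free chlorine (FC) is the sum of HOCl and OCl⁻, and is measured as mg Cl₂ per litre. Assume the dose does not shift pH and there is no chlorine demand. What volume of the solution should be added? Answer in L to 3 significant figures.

18.0 L

Volume: 1360 m³ = 1,360,000 L.
[OCl⁻]/[HOCl] = 10^(pH − pKa) = 10^(7.75 − 7.6) = 1.413; fraction as HOCl = 1/(1 + 1.413) = 0.4145.
Free chlorine required for 1.06 ppm HOCl: 1.06 / 0.4145 = 2.557 ppm.
FC to add: 2.557 − 0.5 = 2.057 mg/L as Cl₂.
Cl₂ equivalent: 2.057 mg/L × 1,360,000 L = 2798 g.
Product at 14.1% available Cl: 2798 / 0.141 = 19,840 g.
Volume: 19,840 g ÷ 1.1 g/mL = 18,040 mL.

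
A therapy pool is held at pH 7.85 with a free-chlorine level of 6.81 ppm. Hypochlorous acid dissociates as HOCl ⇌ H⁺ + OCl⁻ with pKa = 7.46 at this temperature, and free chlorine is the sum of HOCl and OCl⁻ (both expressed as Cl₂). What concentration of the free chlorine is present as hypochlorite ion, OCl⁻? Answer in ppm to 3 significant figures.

[OCl⁻]/[HOCl] = 10^(pH − pKa) = 10^(7.85 − 7.46) = 10^0.39 = 2.455.
Fraction as HOCl = 1 / (1 + 2.455) = 0.2895.
OCl⁻ = (1 − 0.2895) × 6.81 ppm = 4.839 ppm.

4.84 ppm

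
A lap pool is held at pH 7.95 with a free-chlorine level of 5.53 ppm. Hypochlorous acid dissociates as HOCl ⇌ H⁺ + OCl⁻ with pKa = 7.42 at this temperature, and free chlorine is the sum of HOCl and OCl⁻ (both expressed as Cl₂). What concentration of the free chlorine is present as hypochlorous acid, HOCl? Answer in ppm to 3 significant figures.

[OCl⁻]/[HOCl] = 10^(pH − pKa) = 10^(7.95 − 7.42) = 10^0.53 = 3.388.
Fraction as HOCl = 1 / (1 + 3.388) = 0.2279.
HOCl = 0.2279 × 5.53 ppm = 1.26 ppm.

1.26 ppm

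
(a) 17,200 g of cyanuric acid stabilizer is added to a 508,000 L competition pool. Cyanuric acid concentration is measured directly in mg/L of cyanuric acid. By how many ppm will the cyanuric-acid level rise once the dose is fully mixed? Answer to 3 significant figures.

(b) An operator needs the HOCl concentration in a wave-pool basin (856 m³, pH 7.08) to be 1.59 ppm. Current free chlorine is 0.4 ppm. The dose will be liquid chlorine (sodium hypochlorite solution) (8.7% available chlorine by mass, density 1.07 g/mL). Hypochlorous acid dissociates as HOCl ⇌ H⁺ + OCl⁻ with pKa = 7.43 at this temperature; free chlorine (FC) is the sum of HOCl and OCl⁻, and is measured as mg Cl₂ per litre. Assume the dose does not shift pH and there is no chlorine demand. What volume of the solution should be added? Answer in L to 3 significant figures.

(a) 33.9 ppm; (b) 17.5 L

(a) Rise: 17,200 g / 508,000 L × 1000 = 33.86 mg/L.

(b) Volume: 856 m³ = 856,000 L.
(b) [OCl⁻]/[HOCl] = 10^(pH − pKa) = 10^(7.08 − 7.43) = 0.4467; fraction as HOCl = 1/(1 + 0.4467) = 0.6912.
(b) Free chlorine required for 1.59 ppm HOCl: 1.59 / 0.6912 = 2.3 ppm.
(b) FC to add: 2.3 − 0.4 = 1.9 mg/L as Cl₂.
(b) Cl₂ equivalent: 1.9 mg/L × 856,000 L = 1627 g.
(b) Product at 8.7% available Cl: 1627 / 0.087 = 18,700 g.
(b) Volume: 18,700 g ÷ 1.07 g/mL = 17,470 mL.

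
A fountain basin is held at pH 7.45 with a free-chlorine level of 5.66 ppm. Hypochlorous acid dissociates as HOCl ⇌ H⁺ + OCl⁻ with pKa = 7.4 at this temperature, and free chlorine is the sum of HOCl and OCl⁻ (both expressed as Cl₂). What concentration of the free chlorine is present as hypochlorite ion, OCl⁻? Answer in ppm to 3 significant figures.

2.99 ppm

[OCl⁻]/[HOCl] = 10^(pH − pKa) = 10^(7.45 − 7.4) = 10^0.05 = 1.122.
Fraction as HOCl = 1 / (1 + 1.122) = 0.4712.
OCl⁻ = (1 − 0.4712) × 5.66 ppm = 2.993 ppm.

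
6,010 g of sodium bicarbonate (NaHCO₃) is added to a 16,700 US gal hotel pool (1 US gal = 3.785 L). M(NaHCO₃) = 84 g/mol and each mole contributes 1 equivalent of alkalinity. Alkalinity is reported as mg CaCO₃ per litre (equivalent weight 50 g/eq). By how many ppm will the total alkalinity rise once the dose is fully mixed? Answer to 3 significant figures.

56.6 ppm

Volume: 16,700 US gal × 3.785 L/gal = 63,210 L.
Moles of NaHCO₃: 6,010 g ÷ 84 g/mol = 71.55 mol → 71.55 eq of alkalinity.
As CaCO₃: 71.55 eq × 50 g/eq = 3577 g.
Rise: 3577 g / 63,210 L × 1000 = 56.6 mg/L.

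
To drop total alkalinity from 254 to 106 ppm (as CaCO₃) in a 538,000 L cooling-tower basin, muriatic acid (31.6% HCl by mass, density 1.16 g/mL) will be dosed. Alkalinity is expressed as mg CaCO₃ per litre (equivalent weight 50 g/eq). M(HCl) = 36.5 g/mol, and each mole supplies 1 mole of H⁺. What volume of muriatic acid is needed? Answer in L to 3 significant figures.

Alkalinity to neutralize: (254 − 106) = 148 mg/L as CaCO₃ × 538,000 L = 79,620 g as CaCO₃.
Equivalents of H⁺ required: 79,620 ÷ 50 g/eq = 1592 eq = 1592 mol HCl.
Mass of HCl: 1592 × 36.5 = 58,130 g.
Mass of 31.6% solution: 58,130 / 0.316 = 183,900 g.
Volume: 183,900 g ÷ 1.16 g/mL = 158,600 mL.

159 L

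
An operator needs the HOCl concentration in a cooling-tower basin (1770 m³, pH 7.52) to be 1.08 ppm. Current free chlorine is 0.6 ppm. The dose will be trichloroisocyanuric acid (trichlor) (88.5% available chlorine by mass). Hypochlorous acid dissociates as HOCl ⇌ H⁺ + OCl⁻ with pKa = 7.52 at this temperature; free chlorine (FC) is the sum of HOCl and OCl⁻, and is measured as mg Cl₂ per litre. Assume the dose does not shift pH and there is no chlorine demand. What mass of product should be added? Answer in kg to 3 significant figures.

3.12 kg

Volume: 1770 m³ = 1,770,000 L.
[OCl⁻]/[HOCl] = 10^(pH − pKa) = 10^(7.52 − 7.52) = 1; fraction as HOCl = 1/(1 + 1) = 0.5.
Free chlorine required for 1.08 ppm HOCl: 1.08 / 0.5 = 2.16 ppm.
FC to add: 2.16 − 0.6 = 1.56 mg/L as Cl₂.
Cl₂ equivalent: 1.56 mg/L × 1,770,000 L = 2761 g.
Product at 88.5% available Cl: 2761 / 0.885 = 3120 g.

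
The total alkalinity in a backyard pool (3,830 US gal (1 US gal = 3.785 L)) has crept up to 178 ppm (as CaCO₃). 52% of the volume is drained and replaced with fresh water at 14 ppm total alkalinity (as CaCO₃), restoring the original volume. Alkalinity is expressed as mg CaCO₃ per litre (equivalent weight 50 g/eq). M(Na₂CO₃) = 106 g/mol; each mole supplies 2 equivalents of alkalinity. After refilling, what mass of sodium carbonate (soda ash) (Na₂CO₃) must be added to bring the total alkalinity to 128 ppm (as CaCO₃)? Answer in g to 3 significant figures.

542 g

Volume: 3,830 US gal × 3.785 L/gal = 14,497 L.
After draining 52% and refilling: 178 × 0.48 + 14 × 0.52 = 92.72 ppm.
Deficit to target: 128 − 92.72 = 35.28 mg/L.
As CaCO₃: 35.28 mg/L × 14,497 L = 511.4 g; ÷ 50 g/eq ÷ 2 = 5.114 mol Na₂CO₃.
Mass: 5.114 × 106 = 542.1 g.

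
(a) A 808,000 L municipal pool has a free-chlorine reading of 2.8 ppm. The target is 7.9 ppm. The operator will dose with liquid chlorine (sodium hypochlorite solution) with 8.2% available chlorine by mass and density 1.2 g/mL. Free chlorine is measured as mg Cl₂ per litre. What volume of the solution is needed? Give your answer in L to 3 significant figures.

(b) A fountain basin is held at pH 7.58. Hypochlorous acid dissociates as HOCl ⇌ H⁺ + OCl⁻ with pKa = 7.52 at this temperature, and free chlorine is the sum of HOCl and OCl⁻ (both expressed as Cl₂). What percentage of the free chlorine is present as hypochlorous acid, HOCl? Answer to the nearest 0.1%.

(a) 41.9 L; (b) 46.6%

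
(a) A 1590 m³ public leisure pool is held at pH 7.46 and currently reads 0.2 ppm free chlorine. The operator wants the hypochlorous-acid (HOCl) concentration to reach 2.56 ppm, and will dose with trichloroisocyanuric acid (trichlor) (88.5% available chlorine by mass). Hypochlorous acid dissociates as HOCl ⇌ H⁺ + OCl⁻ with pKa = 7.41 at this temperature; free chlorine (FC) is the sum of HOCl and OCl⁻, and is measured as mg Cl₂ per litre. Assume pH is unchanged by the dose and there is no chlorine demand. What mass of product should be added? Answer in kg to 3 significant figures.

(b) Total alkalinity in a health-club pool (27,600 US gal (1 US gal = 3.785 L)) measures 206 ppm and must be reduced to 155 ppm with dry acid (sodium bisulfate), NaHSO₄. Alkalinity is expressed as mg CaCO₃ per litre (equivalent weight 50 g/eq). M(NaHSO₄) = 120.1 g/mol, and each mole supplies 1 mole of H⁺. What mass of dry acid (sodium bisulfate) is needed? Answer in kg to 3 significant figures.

(a) Volume: 1590 m³ = 1,590,000 L.
(a) [OCl⁻]/[HOCl] = 10^(pH − pKa) = 10^(7.46 − 7.41) = 1.122; fraction as HOCl = 1/(1 + 1.122) = 0.4712.
(a) Free chlorine required for 2.56 ppm HOCl: 2.56 / 0.4712 = 5.432 ppm.
(a) FC to add: 5.432 − 0.2 = 5.232 mg/L as Cl₂.
(a) Cl₂ equivalent: 5.232 mg/L × 1,590,000 L = 8319 g.
(a) Product at 88.5% available Cl: 8319 / 0.885 = 9401 g.

(b) Volume: 27,600 US gal × 3.785 L/gal = 104,466 L.
(b) Alkalinity to neutralize: (206 − 155) = 51 mg/L as CaCO₃ × 104,466 L = 5328 g as CaCO₃.
(b) Equivalents of H⁺ required: 5328 ÷ 50 g/eq = 106.6 eq = 106.6 mol NaHSO₄.
(b) Mass of NaHSO₄: 106.6 × 120.1 = 12,800 g.

(a) 9.40 kg; (b) 12.8 kg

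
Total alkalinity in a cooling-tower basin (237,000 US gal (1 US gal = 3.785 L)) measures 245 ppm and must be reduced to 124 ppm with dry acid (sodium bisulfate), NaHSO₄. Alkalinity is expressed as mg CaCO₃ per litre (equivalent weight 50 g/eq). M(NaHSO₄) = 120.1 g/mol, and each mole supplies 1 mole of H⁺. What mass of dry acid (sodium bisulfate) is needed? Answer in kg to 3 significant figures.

261 kg

Volume: 237,000 US gal × 3.785 L/gal = 897,045 L.
Alkalinity to neutralize: (245 − 124) = 121 mg/L as CaCO₃ × 897,045 L = 108,500 g as CaCO₃.
Equivalents of H⁺ required: 108,500 ÷ 50 g/eq = 2171 eq = 2171 mol NaHSO₄.
Mass of NaHSO₄: 2171 × 120.1 = 260,700 g.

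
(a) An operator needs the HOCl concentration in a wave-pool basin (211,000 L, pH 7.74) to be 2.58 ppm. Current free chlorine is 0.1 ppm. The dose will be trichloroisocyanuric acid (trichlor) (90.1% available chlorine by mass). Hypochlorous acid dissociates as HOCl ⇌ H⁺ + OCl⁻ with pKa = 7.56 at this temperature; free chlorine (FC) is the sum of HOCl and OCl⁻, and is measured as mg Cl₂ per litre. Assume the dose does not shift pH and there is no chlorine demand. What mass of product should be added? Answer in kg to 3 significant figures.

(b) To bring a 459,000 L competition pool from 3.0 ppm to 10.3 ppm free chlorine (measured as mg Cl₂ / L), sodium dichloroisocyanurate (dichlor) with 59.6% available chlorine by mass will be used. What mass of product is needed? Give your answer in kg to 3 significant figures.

(a) [OCl⁻]/[HOCl] = 10^(pH − pKa) = 10^(7.74 − 7.56) = 1.514; fraction as HOCl = 1/(1 + 1.514) = 0.3978.
(a) Free chlorine required for 2.58 ppm HOCl: 2.58 / 0.3978 = 6.485 ppm.
(a) FC to add: 6.485 − 0.1 = 6.385 mg/L as Cl₂.
(a) Cl₂ equivalent: 6.385 mg/L × 211,000 L = 1347 g.
(a) Product at 90.1% available Cl: 1347 / 0.901 = 1495 g.

(b) Chlorine deficit: 10.3 − 3.0 = 7.3 ppm = 7.3 mg/L as Cl₂.
(b) Cl₂ equivalent needed: 7.3 mg/L × 459,000 L = 3,351,000 mg = 3351 g.
(b) Product at 59.6% available chlorine: 3351 / 0.596 = 5622 g.

(a) 1.50 kg; (b) 5.62 kg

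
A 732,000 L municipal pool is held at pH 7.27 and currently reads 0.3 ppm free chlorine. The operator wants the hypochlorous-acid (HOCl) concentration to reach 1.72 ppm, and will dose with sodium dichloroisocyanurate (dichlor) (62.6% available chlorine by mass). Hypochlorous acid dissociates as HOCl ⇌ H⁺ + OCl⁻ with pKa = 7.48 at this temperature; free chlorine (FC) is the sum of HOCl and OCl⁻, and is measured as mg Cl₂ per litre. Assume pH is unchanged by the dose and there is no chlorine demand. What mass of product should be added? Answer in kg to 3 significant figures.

[OCl⁻]/[HOCl] = 10^(pH − pKa) = 10^(7.27 − 7.48) = 0.6166; fraction as HOCl = 1/(1 + 0.6166) = 0.6186.
Free chlorine required for 1.72 ppm HOCl: 1.72 / 0.6186 = 2.781 ppm.
FC to add: 2.781 − 0.3 = 2.481 mg/L as Cl₂.
Cl₂ equivalent: 2.481 mg/L × 732,000 L = 1816 g.
Product at 62.6% available Cl: 1816 / 0.626 = 2901 g.

2.90 kg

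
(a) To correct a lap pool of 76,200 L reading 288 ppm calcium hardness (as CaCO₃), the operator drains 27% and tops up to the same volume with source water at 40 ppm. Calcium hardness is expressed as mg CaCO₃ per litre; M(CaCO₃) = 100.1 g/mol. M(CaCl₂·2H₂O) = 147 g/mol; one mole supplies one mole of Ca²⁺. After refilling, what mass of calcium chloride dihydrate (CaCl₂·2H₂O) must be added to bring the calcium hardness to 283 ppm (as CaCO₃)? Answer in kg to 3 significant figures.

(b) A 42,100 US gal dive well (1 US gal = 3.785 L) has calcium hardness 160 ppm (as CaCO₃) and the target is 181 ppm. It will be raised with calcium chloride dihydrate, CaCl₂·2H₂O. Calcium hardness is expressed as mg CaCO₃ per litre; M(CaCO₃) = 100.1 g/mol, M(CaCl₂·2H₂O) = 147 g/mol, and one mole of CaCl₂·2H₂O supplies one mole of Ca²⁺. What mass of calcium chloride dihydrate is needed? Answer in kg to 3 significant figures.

(a) After draining 27% and refilling: 288 × 0.73 + 40 × 0.27 = 221.04 ppm.
(a) Deficit to target: 283 − 221.04 = 61.96 mg/L.
(a) As CaCO₃: 61.96 mg/L × 76,200 L = 4721 g; ÷ 100.1 = 47.17 mol Ca²⁺.
(a) Mass: 47.17 × 147 = 6933 g.

(b) Volume: 42,100 US gal × 3.785 L/gal = 159,348 L.
(b) Hardness to add: (181 − 160) = 21 mg/L as CaCO₃ × 159,348 L = 3346 g as CaCO₃.
(b) Moles of Ca²⁺ (1 mol Ca²⁺ ≡ 1 mol CaCO₃): 3346 / 100.1 g/mol = 33.43 mol.
(b) Mass of CaCl₂·2H₂O: 33.43 × 147 = 4914 g.

(a) 6.93 kg; (b) 4.91 kg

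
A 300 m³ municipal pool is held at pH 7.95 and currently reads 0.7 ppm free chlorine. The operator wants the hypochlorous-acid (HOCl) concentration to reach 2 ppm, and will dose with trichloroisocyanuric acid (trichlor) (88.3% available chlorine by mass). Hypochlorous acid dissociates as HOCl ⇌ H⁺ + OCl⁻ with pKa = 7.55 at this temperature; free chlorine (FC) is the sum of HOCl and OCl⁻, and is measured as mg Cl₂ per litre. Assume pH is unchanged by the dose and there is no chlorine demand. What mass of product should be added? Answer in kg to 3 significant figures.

Volume: 300 m³ = 300,000 L.
[OCl⁻]/[HOCl] = 10^(pH − pKa) = 10^(7.95 − 7.55) = 2.512; fraction as HOCl = 1/(1 + 2.512) = 0.2847.
Free chlorine required for 2 ppm HOCl: 2 / 0.2847 = 7.024 ppm.
FC to add: 7.024 − 0.7 = 6.324 mg/L as Cl₂.
Cl₂ equivalent: 6.324 mg/L × 300,000 L = 1897 g.
Product at 88.3% available Cl: 1897 / 0.883 = 2149 g.

2.15 kg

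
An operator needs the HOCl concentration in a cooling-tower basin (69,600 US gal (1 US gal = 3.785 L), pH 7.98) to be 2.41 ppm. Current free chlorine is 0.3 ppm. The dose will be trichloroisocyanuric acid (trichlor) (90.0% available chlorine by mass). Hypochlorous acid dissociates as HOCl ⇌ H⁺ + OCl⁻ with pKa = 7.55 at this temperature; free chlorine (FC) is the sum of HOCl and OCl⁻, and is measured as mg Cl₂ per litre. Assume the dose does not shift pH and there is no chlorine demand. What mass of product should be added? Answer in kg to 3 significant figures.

2.52 kg

Volume: 69,600 US gal × 3.785 L/gal = 263,436 L.
[OCl⁻]/[HOCl] = 10^(pH − pKa) = 10^(7.98 − 7.55) = 2.692; fraction as HOCl = 1/(1 + 2.692) = 0.2709.
Free chlorine required for 2.41 ppm HOCl: 2.41 / 0.2709 = 8.897 ppm.
FC to add: 8.897 − 0.3 = 8.597 mg/L as Cl₂.
Cl₂ equivalent: 8.597 mg/L × 263,436 L = 2265 g.
Product at 90.0% available Cl: 2265 / 0.9 = 2516 g.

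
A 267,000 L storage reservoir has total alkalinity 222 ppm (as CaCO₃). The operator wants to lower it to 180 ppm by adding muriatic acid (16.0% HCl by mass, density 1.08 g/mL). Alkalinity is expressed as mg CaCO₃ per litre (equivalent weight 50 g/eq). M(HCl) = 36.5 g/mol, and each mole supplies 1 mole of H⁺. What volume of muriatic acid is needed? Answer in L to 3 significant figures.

Alkalinity to neutralize: (222 − 180) = 42 mg/L as CaCO₃ × 267,000 L = 11,210 g as CaCO₃.
Equivalents of H⁺ required: 11,210 ÷ 50 g/eq = 224.3 eq = 224.3 mol HCl.
Mass of HCl: 224.3 × 36.5 = 8186 g.
Mass of 16.0% solution: 8186 / 0.16 = 51,160 g.
Volume: 51,160 g ÷ 1.08 g/mL = 47,370 mL.

47.4 L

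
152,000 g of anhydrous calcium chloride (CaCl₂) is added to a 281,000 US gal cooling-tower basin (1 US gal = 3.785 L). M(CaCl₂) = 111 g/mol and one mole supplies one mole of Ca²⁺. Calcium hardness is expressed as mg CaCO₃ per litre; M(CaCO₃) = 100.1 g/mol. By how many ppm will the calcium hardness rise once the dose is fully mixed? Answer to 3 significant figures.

129 ppm

Volume: 281,000 US gal × 3.785 L/gal = 1,063,585 L.
Moles of Ca²⁺: 152,000 g ÷ 111 g/mol = 1369 mol.
As CaCO₃: 1369 mol × 100.1 g/mol = 137,100 g.
Rise: 137,100 g / 1,063,585 L × 1000 = 128.9 mg/L.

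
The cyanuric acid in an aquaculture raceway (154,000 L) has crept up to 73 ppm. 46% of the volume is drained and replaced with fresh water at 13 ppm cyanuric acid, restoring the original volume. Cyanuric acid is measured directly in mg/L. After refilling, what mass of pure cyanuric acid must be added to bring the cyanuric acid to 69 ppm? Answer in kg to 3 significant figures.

3.63 kg

After draining 46% and refilling: 73 × 0.54 + 13 × 0.46 = 45.4 ppm.
Deficit to target: 69 − 45.4 = 23.6 mg/L.
Mass: 23.6 mg/L × 154,000 L = 3634 g cyanuric acid.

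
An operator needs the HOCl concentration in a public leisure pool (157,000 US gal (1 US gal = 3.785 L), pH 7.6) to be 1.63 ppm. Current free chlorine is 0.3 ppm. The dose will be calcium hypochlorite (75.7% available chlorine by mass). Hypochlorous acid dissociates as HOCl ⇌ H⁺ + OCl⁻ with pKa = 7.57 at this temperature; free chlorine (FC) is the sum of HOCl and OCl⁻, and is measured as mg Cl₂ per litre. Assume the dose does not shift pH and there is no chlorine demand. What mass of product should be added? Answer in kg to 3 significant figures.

2.42 kg

Volume: 157,000 US gal × 3.785 L/gal = 594,245 L.
[OCl⁻]/[HOCl] = 10^(pH − pKa) = 10^(7.6 − 7.57) = 1.072; fraction as HOCl = 1/(1 + 1.072) = 0.4827.
Free chlorine required for 1.63 ppm HOCl: 1.63 / 0.4827 = 3.377 ppm.
FC to add: 3.377 − 0.3 = 3.077 mg/L as Cl₂.
Cl₂ equivalent: 3.077 mg/L × 594,245 L = 1828 g.
Product at 75.7% available Cl: 1828 / 0.757 = 2415 g.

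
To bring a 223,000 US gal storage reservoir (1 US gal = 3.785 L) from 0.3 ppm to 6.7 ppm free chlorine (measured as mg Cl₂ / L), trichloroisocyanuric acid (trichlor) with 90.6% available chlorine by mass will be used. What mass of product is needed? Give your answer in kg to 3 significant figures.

5.96 kg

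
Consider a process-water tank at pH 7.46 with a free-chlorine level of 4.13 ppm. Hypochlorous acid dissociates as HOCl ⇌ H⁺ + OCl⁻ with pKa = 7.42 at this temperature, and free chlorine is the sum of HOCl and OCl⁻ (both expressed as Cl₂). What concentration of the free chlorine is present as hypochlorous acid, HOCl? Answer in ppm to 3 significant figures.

1.97 ppm

[OCl⁻]/[HOCl] = 10^(pH − pKa) = 10^(7.46 − 7.42) = 10^0.04 = 1.096.
Fraction as HOCl = 1 / (1 + 1.096) = 0.477.
HOCl = 0.477 × 4.13 ppm = 1.97 ppm.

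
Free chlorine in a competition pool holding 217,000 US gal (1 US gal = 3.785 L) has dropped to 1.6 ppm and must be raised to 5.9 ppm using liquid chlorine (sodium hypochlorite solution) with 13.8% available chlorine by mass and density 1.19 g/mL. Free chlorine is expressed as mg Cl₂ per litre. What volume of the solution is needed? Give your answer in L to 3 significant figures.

21.5 L

Volume: 217,000 US gal × 3.785 L/gal = 821,345 L.
Chlorine deficit: 5.9 − 1.6 = 4.3 ppm = 4.3 mg/L as Cl₂.
Cl₂ equivalent needed: 4.3 mg/L × 821,345 L = 3,532,000 mg = 3532 g.
Product at 13.8% available chlorine: 3532 / 0.138 = 25,590 g.
Volume at density 1.19 g/mL: 25,590 g ÷ 1.19 g/mL = 21,510 mL.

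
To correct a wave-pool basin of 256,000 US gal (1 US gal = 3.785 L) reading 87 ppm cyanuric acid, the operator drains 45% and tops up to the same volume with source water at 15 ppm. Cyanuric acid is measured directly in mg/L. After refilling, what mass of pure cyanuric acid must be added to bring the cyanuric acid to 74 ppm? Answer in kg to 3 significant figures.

18.8 kg

Volume: 256,000 US gal × 3.785 L/gal = 968,960 L.
After draining 45% and refilling: 87 × 0.55 + 15 × 0.45 = 54.6 ppm.
Deficit to target: 74 − 54.6 = 19.4 mg/L.
Mass: 19.4 mg/L × 968,960 L = 18,800 g cyanuric acid.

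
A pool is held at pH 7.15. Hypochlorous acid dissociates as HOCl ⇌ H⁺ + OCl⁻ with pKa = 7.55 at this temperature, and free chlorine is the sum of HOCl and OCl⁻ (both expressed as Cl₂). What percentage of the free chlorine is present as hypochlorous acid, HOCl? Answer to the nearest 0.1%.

[OCl⁻]/[HOCl] = 10^(pH − pKa) = 10^(7.15 − 7.55) = 10^-0.40 = 0.3981.
Fraction as HOCl = 1 / (1 + 0.3981) = 0.7153.

71.5%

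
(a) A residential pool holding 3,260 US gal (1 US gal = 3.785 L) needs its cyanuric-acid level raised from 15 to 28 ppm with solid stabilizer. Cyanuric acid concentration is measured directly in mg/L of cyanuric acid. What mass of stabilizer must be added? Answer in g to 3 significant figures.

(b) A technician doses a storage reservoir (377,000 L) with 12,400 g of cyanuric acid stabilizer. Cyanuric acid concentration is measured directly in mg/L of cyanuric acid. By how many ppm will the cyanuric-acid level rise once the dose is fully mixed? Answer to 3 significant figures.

(a) 160 g; (b) 32.9 ppm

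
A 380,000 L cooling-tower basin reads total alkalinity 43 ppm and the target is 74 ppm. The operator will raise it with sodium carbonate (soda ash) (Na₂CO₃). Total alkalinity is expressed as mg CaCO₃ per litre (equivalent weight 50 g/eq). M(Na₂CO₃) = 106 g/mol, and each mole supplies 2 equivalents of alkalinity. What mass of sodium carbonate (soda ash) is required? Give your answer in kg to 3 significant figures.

Alkalinity to add: (74 − 43) = 31 mg/L as CaCO₃ × 380,000 L = 11,780 g as CaCO₃.
Equivalents: 11,780 g ÷ 50 g/eq = 235.6 eq.
Each mole of Na₂CO₃ supplies 2 eq, so 235.6 / 2 = 117.8 mol.
Mass: 117.8 mol × 106 g/mol = 12,490 g.

12.5 kg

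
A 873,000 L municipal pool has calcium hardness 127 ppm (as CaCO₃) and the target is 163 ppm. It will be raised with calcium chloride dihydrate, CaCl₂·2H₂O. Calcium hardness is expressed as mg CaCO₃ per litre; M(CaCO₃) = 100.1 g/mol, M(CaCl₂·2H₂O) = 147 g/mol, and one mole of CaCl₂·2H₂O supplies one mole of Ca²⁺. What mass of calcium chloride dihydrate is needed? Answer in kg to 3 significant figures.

Hardness to add: (163 − 127) = 36 mg/L as CaCO₃ × 873,000 L = 31,430 g as CaCO₃.
Moles of Ca²⁺ (1 mol Ca²⁺ ≡ 1 mol CaCO₃): 31,430 / 100.1 g/mol = 314 mol.
Mass of CaCl₂·2H₂O: 314 × 147 = 46,150 g.

46.2 kg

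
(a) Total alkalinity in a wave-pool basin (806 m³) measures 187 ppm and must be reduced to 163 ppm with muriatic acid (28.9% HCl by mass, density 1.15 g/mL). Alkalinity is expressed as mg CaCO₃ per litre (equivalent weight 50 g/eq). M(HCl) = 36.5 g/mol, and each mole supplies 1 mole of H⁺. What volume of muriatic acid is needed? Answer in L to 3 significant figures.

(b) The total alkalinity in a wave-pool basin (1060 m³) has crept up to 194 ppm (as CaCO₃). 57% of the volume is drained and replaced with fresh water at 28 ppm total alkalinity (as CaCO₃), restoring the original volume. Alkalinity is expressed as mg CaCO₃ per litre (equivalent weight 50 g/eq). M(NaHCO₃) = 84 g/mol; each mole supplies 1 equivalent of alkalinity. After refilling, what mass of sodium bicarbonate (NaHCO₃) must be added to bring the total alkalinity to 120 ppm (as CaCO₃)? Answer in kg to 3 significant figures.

(a) Volume: 806 m³ = 806,000 L.
(a) Alkalinity to neutralize: (187 − 163) = 24 mg/L as CaCO₃ × 806,000 L = 19,340 g as CaCO₃.
(a) Equivalents of H⁺ required: 19,340 ÷ 50 g/eq = 386.9 eq = 386.9 mol HCl.
(a) Mass of HCl: 386.9 × 36.5 = 14,120 g.
(a) Mass of 28.9% solution: 14,120 / 0.289 = 48,860 g.
(a) Volume: 48,860 g ÷ 1.15 g/mL = 42,490 mL.

(b) Volume: 1060 m³ = 1,060,000 L.
(b) After draining 57% and refilling: 194 × 0.43 + 28 × 0.57 = 99.38 ppm.
(b) Deficit to target: 120 − 99.38 = 20.62 mg/L.
(b) As CaCO₃: 20.62 mg/L × 1,060,000 L = 21,860 g; ÷ 50 g/eq ÷ 1 = 437.1 mol NaHCO₃.
(b) Mass: 437.1 × 84 = 36,720 g.

(a) 42.5 L; (b) 36.7 kg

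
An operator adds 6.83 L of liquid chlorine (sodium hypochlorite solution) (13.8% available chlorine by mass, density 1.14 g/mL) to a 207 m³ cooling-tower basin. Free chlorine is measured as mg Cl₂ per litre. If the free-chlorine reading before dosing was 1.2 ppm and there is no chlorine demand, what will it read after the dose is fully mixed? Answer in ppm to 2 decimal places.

6.39 ppm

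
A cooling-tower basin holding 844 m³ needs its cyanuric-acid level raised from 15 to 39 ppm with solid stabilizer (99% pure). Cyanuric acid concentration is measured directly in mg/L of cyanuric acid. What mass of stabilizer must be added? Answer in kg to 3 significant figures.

20.5 kg

Volume: 844 m³ = 844,000 L.
CYA to add: (39 − 15) = 24 mg/L × 844,000 L = 20,260 g cyanuric acid.
At 99% purity: 20,260 / 0.99 = 20,460 g product.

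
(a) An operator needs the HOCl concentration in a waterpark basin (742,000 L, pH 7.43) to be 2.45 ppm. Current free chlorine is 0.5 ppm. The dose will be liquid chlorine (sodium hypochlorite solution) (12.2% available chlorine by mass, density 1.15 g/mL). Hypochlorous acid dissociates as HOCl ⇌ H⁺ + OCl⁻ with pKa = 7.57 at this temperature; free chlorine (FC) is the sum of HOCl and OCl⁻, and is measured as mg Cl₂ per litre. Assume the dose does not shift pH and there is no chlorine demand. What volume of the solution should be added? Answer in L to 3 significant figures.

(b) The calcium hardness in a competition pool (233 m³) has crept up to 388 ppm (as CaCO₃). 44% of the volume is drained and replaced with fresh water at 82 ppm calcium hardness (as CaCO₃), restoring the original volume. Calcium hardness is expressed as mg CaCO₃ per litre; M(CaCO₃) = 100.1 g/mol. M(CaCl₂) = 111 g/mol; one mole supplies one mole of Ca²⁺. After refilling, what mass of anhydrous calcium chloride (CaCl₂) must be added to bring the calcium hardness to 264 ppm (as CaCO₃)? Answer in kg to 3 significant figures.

(a) [OCl⁻]/[HOCl] = 10^(pH − pKa) = 10^(7.43 − 7.57) = 0.7244; fraction as HOCl = 1/(1 + 0.7244) = 0.5799.
(a) Free chlorine required for 2.45 ppm HOCl: 2.45 / 0.5799 = 4.225 ppm.
(a) FC to add: 4.225 − 0.5 = 3.725 mg/L as Cl₂.
(a) Cl₂ equivalent: 3.725 mg/L × 742,000 L = 2764 g.
(a) Product at 12.2% available Cl: 2764 / 0.122 = 22,650 g.
(a) Volume: 22,650 g ÷ 1.15 g/mL = 19,700 mL.

(b) Volume: 233 m³ = 233,000 L.
(b) After draining 44% and refilling: 388 × 0.56 + 82 × 0.44 = 253.36 ppm.
(b) Deficit to target: 264 − 253.36 = 10.64 mg/L.
(b) As CaCO₃: 10.64 mg/L × 233,000 L = 2479 g; ÷ 100.1 = 24.77 mol Ca²⁺.
(b) Mass: 24.77 × 111 = 2749 g.

(a) 19.7 L; (b) 2.75 kg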